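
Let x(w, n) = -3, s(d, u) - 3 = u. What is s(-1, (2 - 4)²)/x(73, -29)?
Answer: -7/3 ≈ -2.3333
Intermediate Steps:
s(d, u) = 3 + u
s(-1, (2 - 4)²)/x(73, -29) = (3 + (2 - 4)²)/(-3) = (3 + (-2)²)*(-⅓) = (3 + 4)*(-⅓) = 7*(-⅓) = -7/3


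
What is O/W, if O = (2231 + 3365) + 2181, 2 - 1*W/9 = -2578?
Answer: 7777/23220 ≈ 0.33493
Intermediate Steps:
W = 23220 (W = 18 - 9*(-2578) = 18 + 23202 = 23220)
O = 7777 (O = 5596 + 2181 = 7777)
O/W = 7777/23220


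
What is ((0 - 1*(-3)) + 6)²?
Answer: 81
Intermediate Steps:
((0 - 1*(-3)) + 6)² = ((0 + 3) + 6)² = (3 + 6)² = 9² = 81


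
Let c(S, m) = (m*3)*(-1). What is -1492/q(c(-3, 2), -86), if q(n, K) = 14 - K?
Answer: -373/25 ≈ -14.920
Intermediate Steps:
c(S, m) = -3*m (c(S, m) = (3*m)*(-1) = -3*m)
-1492/q(c(-3, 2), -86) = -1492/(14 - 1*(-86)) = -1492/(14 + 86) = -1492/100 = -1492*1/100 = -373/25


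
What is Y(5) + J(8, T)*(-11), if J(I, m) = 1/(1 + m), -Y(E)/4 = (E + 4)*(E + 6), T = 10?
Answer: -397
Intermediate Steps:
Y(E) = -4*(4 + E)*(6 + E) (Y(E) = -4*(E + 4)*(E + 6) = -4*(4 + E)*(6 + E))
Y(5) + J(8, T)*(-11) = (-96 - 40*5 - 4*5²) - 11/(1 + 10) = (-96 - 200 - 4*25) - 11/11 = (-96 - 200 - 100) + (1/11)*(-11) = -396 - 1 = -397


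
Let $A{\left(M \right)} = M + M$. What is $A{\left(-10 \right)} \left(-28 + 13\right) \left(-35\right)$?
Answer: $-10500$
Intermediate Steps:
$A{\left(M \right)} = 2 M$
$A{\left(-10 \right)} \left(-28 + 13\right) \left(-35\right) = 2 \left(-10\right) \left(-28 + 13\right) \left(-35\right) = \left(-20\right) \left(-15\right) \left(-35\right) = 300 \left(-35\right) = -10500$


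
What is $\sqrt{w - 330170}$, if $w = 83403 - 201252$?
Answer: $13 i \sqrt{2651} \approx 669.34 i$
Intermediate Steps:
$w = -117849$ ($w = 83403 - 201252 = -117849$)
$\sqrt{w - 330170} = \sqrt{-117849 - 330170} = \sqrt{-448019} = 13 i \sqrt{2651}$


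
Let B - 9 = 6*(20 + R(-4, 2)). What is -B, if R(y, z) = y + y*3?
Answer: -33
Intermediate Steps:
R(y, z) = 4*y (R(y, z) = y + 3*y = 4*y)
B = 33 (B = 9 + 6*(20 + 4*(-4)) = 9 + 6*(20 - 16) = 9 + 6*4 = 9 + 24 = 33)
-B = -1*33 = -33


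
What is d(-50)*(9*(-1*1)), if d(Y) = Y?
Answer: 450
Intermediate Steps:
d(-50)*(9*(-1*1)) = -450*(-1*1) = -450*(-1) = -50*(-9) = 450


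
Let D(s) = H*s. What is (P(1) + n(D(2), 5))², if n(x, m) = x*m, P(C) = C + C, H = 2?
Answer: 484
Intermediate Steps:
P(C) = 2*C
D(s) = 2*s
n(x, m) = m*x
(P(1) + n(D(2), 5))² = (2*1 + 5*(2*2))² = (2 + 5*4)² = (2 + 20)² = 22² = 484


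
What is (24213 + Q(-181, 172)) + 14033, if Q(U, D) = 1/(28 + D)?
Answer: 7649201/200 ≈ 38246.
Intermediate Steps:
(24213 + Q(-181, 172)) + 14033 = (24213 + 1/(28 + 172)) + 14033 = (24213 + 1/200) + 14033 = 4842601/200 + 14033 = 7649201/200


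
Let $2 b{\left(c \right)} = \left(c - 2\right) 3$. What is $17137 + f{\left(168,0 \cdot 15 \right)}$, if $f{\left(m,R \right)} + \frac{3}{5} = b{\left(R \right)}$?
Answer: $\frac{85667}{5} \approx 17133.0$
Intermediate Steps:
$b{\left(c \right)} = -3 + \frac{3 c}{2}$ ($b{\left(c \right)} = \frac{\left(c - 2\right) 3}{2} = \frac{\left(-2 + c\right) 3}{2} = \frac{-6 + 3 c}{2} = -3 + \frac{3 c}{2}$)
$f{\left(m,R \right)} = - \frac{18}{5} + \frac{3 R}{2}$ ($f{\left(m,R \right)} = - \frac{3}{5} + \left(-3 + \frac{3 R}{2}\right) = - \frac{18}{5} + \frac{3 R}{2}$)
$17137 + f{\left(168,0 \cdot 15 \right)} = 17137 - \left(\frac{18}{5} - \frac{3 \cdot 0 \cdot 15}{2}\right) = 17137 + \left(- \frac{18}{5} + \frac{3}{2} \cdot 0\right) = 17137 + \left(- \frac{18}{5} + 0\right) = 17137 - \frac{18}{5} = \frac{85667}{5}$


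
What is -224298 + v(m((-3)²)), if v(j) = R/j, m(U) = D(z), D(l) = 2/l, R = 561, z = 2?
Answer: -223737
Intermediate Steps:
m(U) = 1 (m(U) = 2/2 = 2*(½) = 1)
v(j) = 561/j
-224298 + v(m((-3)²)) = -224298 + 561/1 = -224298 + 561*1 = -224298 + 561 = -223737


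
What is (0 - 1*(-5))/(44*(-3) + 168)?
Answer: 5/36 ≈ 0.13889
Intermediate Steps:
(0 - 1*(-5))/(44*(-3) + 168) = (0 + 5)/(-132 + 168) = 5/36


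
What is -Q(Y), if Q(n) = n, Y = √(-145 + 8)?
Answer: -I*√137 ≈ -11.705*I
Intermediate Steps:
Y = I*√137 (Y = √(-137) = I*√137 ≈ 11.705*I)
-Q(Y) = -I*√137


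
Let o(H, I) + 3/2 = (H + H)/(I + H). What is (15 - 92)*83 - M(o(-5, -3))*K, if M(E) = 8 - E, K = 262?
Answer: -17105/2 ≈ -8552.5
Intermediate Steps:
o(H, I) = -3/2 + 2*H/(H + I) (o(H, I) = -3/2 + (H + H)/(I + H) = -3/2 + (2*H)/(H + I) = -3/2 + 2*H/(H + I))
(15 - 92)*83 - M(o(-5, -3))*K = (15 - 92)*83 - (8 - (-5 - 3*(-3))/(2*(-5 - 3)))*262 = -77*83 - (8 - (-5 + 9)/(2*(-8)))*262 = -6391 - (8 - (-1)*4/(2*8))*262 = -6391 - (8 - 1*(-1/4))*262 = -6391 - (8 + 1/4)*262 = -6391 - 33*262/4 = -6391 - 1*4323/2 = -6391 - 4323/2 = -17105/2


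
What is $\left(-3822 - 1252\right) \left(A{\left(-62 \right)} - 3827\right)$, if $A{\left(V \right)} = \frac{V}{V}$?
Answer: $19413124$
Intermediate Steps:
$A{\left(V \right)} = 1$
$\left(-3822 - 1252\right) \left(A{\left(-62 \right)} - 3827\right) = \left(-3822 - 1252\right) \left(1 - 3827\right) = \left(-5074\right) \left(-3826\right) = 19413124$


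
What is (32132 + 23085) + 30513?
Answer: 85730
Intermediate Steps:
(32132 + 23085) + 30513 = 55217 + 30513 = 85730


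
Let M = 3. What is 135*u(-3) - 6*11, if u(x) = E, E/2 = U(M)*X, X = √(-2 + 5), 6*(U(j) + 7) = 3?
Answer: -66 - 1755*√3 ≈ -3105.8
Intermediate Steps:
U(j) = -13/2 (U(j) = -7 + (⅙)*3 = -7 + ½ = -13/2)
X = √3 ≈ 1.7320
E = -13*√3 (E = 2*(-13*√3/2) = -13*√3 ≈ -22.517)
u(x) = -13*√3
135*u(-3) - 6*11 = 135*(-13*√3) - 6*11 = -1755*√3 - 66 = -66 - 1755*√3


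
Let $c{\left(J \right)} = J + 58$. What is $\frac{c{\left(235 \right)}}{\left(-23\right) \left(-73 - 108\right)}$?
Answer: $\frac{293}{4163} \approx 0.070382$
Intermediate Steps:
$c{\left(J \right)} = 58 + J$
$\frac{c{\left(235 \right)}}{\left(-23\right) \left(-73 - 108\right)} = \frac{58 + 235}{\left(-23\right) \left(-73 - 108\right)} = \frac{293}{\left(-23\right) \left(-181\right)} = \frac{293}{4163}$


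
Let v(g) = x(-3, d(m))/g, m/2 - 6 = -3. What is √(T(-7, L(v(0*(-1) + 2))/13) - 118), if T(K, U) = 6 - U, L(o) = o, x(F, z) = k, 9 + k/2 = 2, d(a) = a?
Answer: 3*I*√2093/13 ≈ 10.558*I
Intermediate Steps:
m = 6 (m = 12 + 2*(-3) = 12 - 6 = 6)
k = -14 (k = -18 + 2*2 = -18 + 4 = -14)
x(F, z) = -14
v(g) = -14/g
√(T(-7, L(v(0*(-1) + 2))/13) - 118) = √((6 - (-14/(0*(-1) + 2))/13) - 118) = √((6 - (-14/(0 + 2))/13) - 118) = √((6 - (-14/2)/13) - 118) = √((6 - (-14*½)/13) - 118) = √((6 - (-7)/13) - 118) = √((6 - 1*(-7/13)) - 118) = √((6 + 7/13) - 118) = √(85/13 - 118) = √(-1449/13) = 3*I*√2093/13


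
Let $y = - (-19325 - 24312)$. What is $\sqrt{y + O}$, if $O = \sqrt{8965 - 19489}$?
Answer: $\sqrt{43637 + 2 i \sqrt{2631}} \approx 208.89 + 0.246 i$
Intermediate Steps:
$O = 2 i \sqrt{2631}$ ($O = \sqrt{-10524} = 2 i \sqrt{2631} \approx 102.59 i$)
$y = 43637$ ($y = - (-19325 - 24312) = \left(-1\right) \left(-43637\right) = 43637$)
$\sqrt{y + O} = \sqrt{43637 + 2 i \sqrt{2631}}$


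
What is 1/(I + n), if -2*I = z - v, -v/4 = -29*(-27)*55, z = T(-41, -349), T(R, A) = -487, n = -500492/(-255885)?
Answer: -511770/43953133121 ≈ -1.1644e-5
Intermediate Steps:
n = 500492/255885 (n = -500492*(-1/255885) = 500492/255885 ≈ 1.9559)
z = -487
v = -172260 (v = -4*(-29*(-27))*55 = -3132*55 = -4*43065 = -172260)
I = -171773/2 (I = -(-487 - 1*(-172260))/2 = -(-487 + 172260)/2 = -½*171773 = -171773/2 ≈ -85887.)
1/(I + n) = 1/(-171773/2 + 500492/255885) = 1/(-43953133121/511770) = -511770/43953133121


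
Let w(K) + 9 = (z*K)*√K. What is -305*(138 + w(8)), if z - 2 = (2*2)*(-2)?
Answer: -39345 + 29280*√2 ≈ 2063.2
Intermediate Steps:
z = -6 (z = 2 + (2*2)*(-2) = 2 + 4*(-2) = 2 - 8 = -6)
w(K) = -9 - 6*K^(3/2) (w(K) = -9 + (-6*K)*√K = -9 - 6*K^(3/2))
-305*(138 + w(8)) = -305*(138 + (-9 - 96*√2)) = -305*(129 - 96*√2) = -39345 + 29280*√2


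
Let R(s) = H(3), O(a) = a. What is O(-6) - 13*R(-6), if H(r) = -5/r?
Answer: 47/3 ≈ 15.667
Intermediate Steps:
R(s) = -5/3
O(-6) - 13*R(-6) = -6 - 13*(-5/3) = -6 + 65/3 = 47/3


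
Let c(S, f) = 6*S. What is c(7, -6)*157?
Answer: 6594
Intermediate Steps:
c(7, -6)*157 = (6*7)*157 = 42*157 = 6594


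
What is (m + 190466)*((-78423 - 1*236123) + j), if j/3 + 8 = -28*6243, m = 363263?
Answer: -464568663878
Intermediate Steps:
j = -524436 (j = -24 + 3*(-28*6243) = -24 + 3*(-174804) = -24 - 524412 = -524436)
(m + 190466)*((-78423 - 1*236123) + j) = (363263 + 190466)*((-78423 - 1*236123) - 524436) = 553729*((-78423 - 236123) - 524436) = 553729*(-314546 - 524436) = 553729*(-838982) = -464568663878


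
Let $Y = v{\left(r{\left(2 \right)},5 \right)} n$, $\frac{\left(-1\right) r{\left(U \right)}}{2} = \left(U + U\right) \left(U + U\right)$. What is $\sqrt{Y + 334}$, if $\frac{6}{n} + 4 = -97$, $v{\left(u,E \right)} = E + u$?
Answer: $\frac{2 \sqrt{855874}}{101} \approx 18.319$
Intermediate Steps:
$r{\left(U \right)} = - 8 U^{2}$ ($r{\left(U \right)} = - 2 \left(U + U\right) \left(U + U\right) = - 2 \cdot 2 U 2 U = - 2 \cdot 4 U^{2} = - 8 U^{2}$)
$n = - \frac{6}{101}$ ($n = \frac{6}{-4 - 97} = \frac{6}{-101} = 6 \left(- \frac{1}{101}\right) = - \frac{6}{101} \approx -0.059406$)
$Y = \frac{162}{101}$ ($Y = \left(5 - 8 \cdot 2^{2}\right) \left(- \frac{6}{101}\right) = \left(5 - 32\right) \left(- \frac{6}{101}\right) = \left(-27\right) \left(- \frac{6}{101}\right) = \frac{162}{101} \approx 1.604$)
$\sqrt{Y + 334} = \sqrt{\frac{162}{101} + 334} = \sqrt{\frac{33896}{101}} = \frac{2 \sqrt{855874}}{101}$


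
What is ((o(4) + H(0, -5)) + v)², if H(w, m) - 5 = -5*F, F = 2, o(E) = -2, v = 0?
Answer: 49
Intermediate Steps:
H(w, m) = -5 (H(w, m) = 5 - 5*2 = 5 - 10 = -5)
((o(4) + H(0, -5)) + v)² = ((-2 - 5) + 0)² = (-7 + 0)² = (-7)² = 49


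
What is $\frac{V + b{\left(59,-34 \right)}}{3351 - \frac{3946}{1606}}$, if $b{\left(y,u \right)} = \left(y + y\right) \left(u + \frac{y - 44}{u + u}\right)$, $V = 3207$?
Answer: $- \frac{4537753}{18284384} \approx -0.24818$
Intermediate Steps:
$b{\left(y,u \right)} = 2 y \left(u + \frac{-44 + y}{2 u}\right)$
$\frac{V + b{\left(59,-34 \right)}}{3351 - \frac{3946}{1606}} = \frac{3207 + \frac{59 \left(-44 + 59 + 2 \left(-34\right)^{2}\right)}{-34}}{3351 - \frac{3946}{1606}} = \frac{3207 + 59 \left(- \frac{1}{34}\right) \left(-44 + 59 + 2 \cdot 1156\right)}{3351 - \frac{1973}{803}} = \frac{3207 + 59 \left(- \frac{1}{34}\right) \left(-44 + 59 + 2312\right)}{3351 - \frac{1973}{803}} = \frac{3207 + 59 \left(- \frac{1}{34}\right) 2327}{\frac{2688880}{803}} = \left(3207 - \frac{137293}{34}\right) \frac{803}{2688880} = \left(- \frac{28255}{34}\right) \frac{803}{2688880} = - \frac{4537753}{18284384}$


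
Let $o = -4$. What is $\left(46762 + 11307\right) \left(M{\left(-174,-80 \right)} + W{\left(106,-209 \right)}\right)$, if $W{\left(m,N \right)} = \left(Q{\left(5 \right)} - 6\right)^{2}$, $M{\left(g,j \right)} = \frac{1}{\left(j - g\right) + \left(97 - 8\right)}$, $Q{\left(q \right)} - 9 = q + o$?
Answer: $\frac{170084101}{183} \approx 9.2942 \cdot 10^{5}$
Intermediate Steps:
$Q{\left(q \right)} = 5 + q$ ($Q{\left(q \right)} = 9 + \left(q - 4\right) = 9 + \left(-4 + q\right) = 5 + q$)
$M{\left(g,j \right)} = \frac{1}{89 + j - g}$ ($M{\left(g,j \right)} = \frac{1}{\left(j - g\right) + \left(97 - 8\right)} = \frac{1}{\left(j - g\right) + 89} = \frac{1}{89 + j - g}$)
$W{\left(m,N \right)} = 16$ ($W{\left(m,N \right)} = \left(\left(5 + 5\right) - 6\right)^{2} = \left(10 - 6\right)^{2} = 4^{2} = 16$)
$\left(46762 + 11307\right) \left(M{\left(-174,-80 \right)} + W{\left(106,-209 \right)}\right) = \left(46762 + 11307\right) \left(\frac{1}{89 - 80 - -174} + 16\right) = 58069 \left(\frac{1}{89 - 80 + 174} + 16\right) = 58069 \left(\frac{1}{183} + 16\right) = 58069 \cdot \frac{2929}{183} = \frac{170084101}{183}$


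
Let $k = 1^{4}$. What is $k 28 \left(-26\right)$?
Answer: $-728$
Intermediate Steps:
$k = 1$
$k 28 \left(-26\right) = 1 \cdot 28 \left(-26\right) = 28 \left(-26\right) = -728$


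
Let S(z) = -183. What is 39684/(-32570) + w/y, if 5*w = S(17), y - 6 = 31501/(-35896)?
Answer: -25043576526/2994404375 ≈ -8.3635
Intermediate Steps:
y = 183875/35896 (y = 6 + 31501/(-35896) = 6 + 31501*(-1/35896) = 6 - 31501/35896 = 183875/35896 ≈ 5.1224)
w = -183/5 (w = (⅕)*(-183) = -183/5 ≈ -36.600)
39684/(-32570) + w/y = 39684/(-32570) - 183/(5*183875/35896) = 39684*(-1/32570) - 183/5*35896/183875 = -19842/16285 - 6568968/919375 = -25043576526/2994404375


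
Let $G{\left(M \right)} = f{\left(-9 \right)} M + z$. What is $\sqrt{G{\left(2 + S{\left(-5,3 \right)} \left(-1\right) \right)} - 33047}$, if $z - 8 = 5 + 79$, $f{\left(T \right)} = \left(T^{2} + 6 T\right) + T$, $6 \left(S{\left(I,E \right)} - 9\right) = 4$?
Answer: $3 i \sqrt{3677} \approx 181.91 i$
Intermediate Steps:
$S{\left(I,E \right)} = \frac{29}{3}$ ($S{\left(I,E \right)} = 9 + \frac{1}{6} \cdot 4 = 9 + \frac{2}{3} = \frac{29}{3}$)
$f{\left(T \right)} = T^{2} + 7 T$
$z = 92$ ($z = 8 + \left(5 + 79\right) = 8 + 84 = 92$)
$G{\left(M \right)} = 92 + 18 M$ ($G{\left(M \right)} = - 9 \left(7 - 9\right) M + 92 = \left(-9\right) \left(-2\right) M + 92 = 18 M + 92 = 92 + 18 M$)
$\sqrt{G{\left(2 + S{\left(-5,3 \right)} \left(-1\right) \right)} - 33047} = \sqrt{\left(92 + 18 \left(2 + \frac{29}{3} \left(-1\right)\right)\right) - 33047} = \sqrt{\left(92 + 18 \left(2 - \frac{29}{3}\right)\right) - 33047} = \sqrt{\left(92 + 18 \left(- \frac{23}{3}\right)\right) - 33047} = \sqrt{\left(92 - 138\right) - 33047} = \sqrt{-46 - 33047} = \sqrt{-33093} = 3 i \sqrt{3677}$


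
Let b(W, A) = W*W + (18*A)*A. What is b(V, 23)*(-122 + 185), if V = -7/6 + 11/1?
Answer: 2423911/4 ≈ 6.0598e+5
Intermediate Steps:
V = 59/6 (V = -7*⅙ + 11*1 = -7/6 + 11 = 59/6 ≈ 9.8333)
b(W, A) = W² + 18*A²
b(V, 23)*(-122 + 185) = ((59/6)² + 18*23²)*(-122 + 185) = (3481/36 + 18*529)*63 = (3481/36 + 9522)*63 = (346273/36)*63 = 2423911/4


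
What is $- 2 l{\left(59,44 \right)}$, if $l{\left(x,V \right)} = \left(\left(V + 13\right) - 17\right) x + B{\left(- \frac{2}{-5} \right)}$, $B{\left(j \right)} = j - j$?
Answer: $-4720$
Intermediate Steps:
$B{\left(j \right)} = 0$
$l{\left(x,V \right)} = x \left(-4 + V\right)$ ($l{\left(x,V \right)} = \left(\left(V + 13\right) - 17\right) x + 0 = \left(\left(13 + V\right) - 17\right) x + 0 = \left(-4 + V\right) x + 0 = x \left(-4 + V\right) + 0 = x \left(-4 + V\right)$)
$- 2 l{\left(59,44 \right)} = - 2 \cdot 59 \left(-4 + 44\right) = - 2 \cdot 59 \cdot 40 = \left(-2\right) 2360 = -4720$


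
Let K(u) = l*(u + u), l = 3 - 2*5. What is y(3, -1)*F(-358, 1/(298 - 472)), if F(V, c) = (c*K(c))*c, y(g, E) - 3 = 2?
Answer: 35/2634012 ≈ 1.3288e-5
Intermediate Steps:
l = -7 (l = 3 - 10 = -7)
y(g, E) = 5 (y(g, E) = 3 + 2 = 5)
K(u) = -14*u (K(u) = -7*(u + u) = -14*u)
F(V, c) = -14*c³ (F(V, c) = (c*(-14*c))*c = (-14*c²)*c = -14*c³)
y(3, -1)*F(-358, 1/(298 - 472)) = 5*(-14/(298 - 472)³) = 5*(-14*(1/(-174))³) = 5*(-14*(-1/174)³) = 5*(-14*(-1/5268024)) = 5*(7/2634012) = 35/2634012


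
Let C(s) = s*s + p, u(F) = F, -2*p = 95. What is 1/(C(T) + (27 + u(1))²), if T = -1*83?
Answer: 2/15251 ≈ 0.00013114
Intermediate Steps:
p = -95/2 (p = -½*95 = -95/2 ≈ -47.500)
T = -83
C(s) = -95/2 + s² (C(s) = s*s - 95/2 = s² - 95/2 = -95/2 + s²)
1/(C(T) + (27 + u(1))²) = 1/((-95/2 + (-83)²) + (27 + 1)²) = 1/((-95/2 + 6889) + 28²) = 1/(13683/2 + 784) = 1/(15251/2) = 2/15251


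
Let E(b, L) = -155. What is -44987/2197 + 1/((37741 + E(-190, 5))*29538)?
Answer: -49945254259319/2439142943796 ≈ -20.477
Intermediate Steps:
-44987/2197 + 1/((37741 + E(-190, 5))*29538) = -44987/2197 + 1/((37741 - 155)*29538) = -44987*1/2197 + (1/29538)/37586 = -44987/2197 + (1/37586)*(1/29538) = -44987/2197 + 1/1110215268 = -49945254259319/2439142943796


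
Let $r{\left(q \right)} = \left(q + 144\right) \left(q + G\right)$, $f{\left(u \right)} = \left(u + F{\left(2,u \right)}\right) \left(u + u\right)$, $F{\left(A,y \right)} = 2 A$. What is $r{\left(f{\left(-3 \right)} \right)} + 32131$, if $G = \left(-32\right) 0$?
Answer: $31303$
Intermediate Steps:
$G = 0$
$f{\left(u \right)} = 2 u \left(4 + u\right)$ ($f{\left(u \right)} = \left(u + 2 \cdot 2\right) \left(u + u\right) = \left(u + 4\right) 2 u = \left(4 + u\right) 2 u = 2 u \left(4 + u\right)$)
$r{\left(q \right)} = q \left(144 + q\right)$ ($r{\left(q \right)} = \left(q + 144\right) \left(q + 0\right) = \left(144 + q\right) q = q \left(144 + q\right)$)
$r{\left(f{\left(-3 \right)} \right)} + 32131 = 2 \left(-3\right) \left(4 - 3\right) \left(144 + 2 \left(-3\right) \left(4 - 3\right)\right) + 32131 = 2 \left(-3\right) 1 \left(144 + 2 \left(-3\right) 1\right) + 32131 = - 6 \left(144 - 6\right) + 32131 = \left(-6\right) 138 + 32131 = -828 + 32131 = 31303$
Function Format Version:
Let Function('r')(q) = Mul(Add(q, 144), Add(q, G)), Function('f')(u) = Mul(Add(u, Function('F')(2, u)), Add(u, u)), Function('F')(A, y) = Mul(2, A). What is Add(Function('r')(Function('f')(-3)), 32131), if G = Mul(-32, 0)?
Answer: 31303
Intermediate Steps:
G = 0
Function('f')(u) = Mul(2, u, Add(4, u)) (Function('f')(u) = Mul(Add(u, Mul(2, 2)), Add(u, u)) = Mul(Add(u, 4), Mul(2, u)) = Mul(Add(4, u), Mul(2, u)) = Mul(2, u, Add(4, u)))
Function('r')(q) = Mul(q, Add(144, q)) (Function('r')(q) = Mul(Add(q, 144), Add(q, 0)) = Mul(Add(144, q), q) = Mul(q, Add(144, q)))
Add(Function('r')(Function('f')(-3)), 32131) = Add(Mul(Mul(2, -3, Add(4, -3)), Add(144, Mul(2, -3, Add(4, -3)))), 32131) = Add(Mul(Mul(2, -3, 1), Add(144, Mul(2, -3, 1))), 32131) = Add(Mul(-6, Add(144, -6)), 32131) = Add(Mul(-6, 138), 32131) = Add(-828, 32131) = 31303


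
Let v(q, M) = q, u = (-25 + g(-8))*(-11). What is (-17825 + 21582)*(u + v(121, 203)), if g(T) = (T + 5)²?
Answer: 1115829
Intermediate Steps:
g(T) = (5 + T)²
u = 176 (u = (-25 + (5 - 8)²)*(-11) = (-25 + (-3)²)*(-11) = (-25 + 9)*(-11) = -16*(-11) = 176)
(-17825 + 21582)*(u + v(121, 203)) = (-17825 + 21582)*(176 + 121) = 3757*297 = 1115829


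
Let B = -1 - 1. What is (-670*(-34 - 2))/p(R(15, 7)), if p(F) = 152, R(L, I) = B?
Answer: 3015/19 ≈ 158.68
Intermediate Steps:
B = -2
R(L, I) = -2
(-670*(-34 - 2))/p(R(15, 7)) = -670*(-34 - 2)/152 = -670*(-36)*(1/152) = 24120*(1/152) = 3015/19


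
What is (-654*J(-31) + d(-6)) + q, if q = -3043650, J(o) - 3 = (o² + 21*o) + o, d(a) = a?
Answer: -3228084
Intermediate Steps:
J(o) = 3 + o² + 22*o (J(o) = 3 + ((o² + 21*o) + o) = 3 + (o² + 22*o) = 3 + o² + 22*o)
(-654*J(-31) + d(-6)) + q = (-654*(3 + (-31)² + 22*(-31)) - 6) - 3043650 = (-654*(3 + 961 - 682) - 6) - 3043650 = (-654*282 - 6) - 3043650 = (-184428 - 6) - 3043650 = -184434 - 3043650 = -3228084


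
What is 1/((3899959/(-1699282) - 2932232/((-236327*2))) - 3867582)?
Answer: -30891247478/119474311958926033 ≈ -2.5856e-7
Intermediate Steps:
1/((3899959/(-1699282) - 2932232/((-236327*2))) - 3867582) = 1/((3899959*(-1/1699282) - 2932232/(-472654)) - 3867582) = 1/((-3899959/1699282 - 2932232*(-1/472654)) - 3867582) = 1/((-3899959/1699282 + 1466116/236327) - 3867582) = 1/(120744532163/30891247478 - 3867582) = 1/(-119474311958926033/30891247478) = -30891247478/119474311958926033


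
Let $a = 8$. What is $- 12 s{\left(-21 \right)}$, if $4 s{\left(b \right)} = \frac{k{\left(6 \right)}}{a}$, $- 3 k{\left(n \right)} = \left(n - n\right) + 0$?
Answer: $0$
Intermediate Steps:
$k{\left(n \right)} = 0$ ($k{\left(n \right)} = - \frac{\left(n - n\right) + 0}{3} = - \frac{0 + 0}{3} = \left(- \frac{1}{3}\right) 0 = 0$)
$s{\left(b \right)} = 0$ ($s{\left(b \right)} = \frac{0 \cdot \frac{1}{8}}{4} = \frac{1}{4} \cdot 0 = 0$)
$- 12 s{\left(-21 \right)} = \left(-12\right) 0 = 0$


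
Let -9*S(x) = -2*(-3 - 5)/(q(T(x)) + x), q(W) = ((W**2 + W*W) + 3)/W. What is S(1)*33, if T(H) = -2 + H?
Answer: 44/3 ≈ 14.667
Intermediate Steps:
q(W) = (3 + 2*W**2)/W (q(W) = ((W**2 + W**2) + 3)/W = (2*W**2 + 3)/W = (3 + 2*W**2)/W)
S(x) = -16/(9*(-4 + 3*x + 3/(-2 + x))) (S(x) = -(-2)*(-3 - 5)/((2*(-2 + x) + 3/(-2 + x)) + x)/9 = -(-2)*(-8/(((-4 + 2*x) + 3/(-2 + x)) + x))/9 = -(-2)*(-8/((-4 + 2*x + 3/(-2 + x)) + x))/9 = -(-2)*(-8/(-4 + 3*x + 3/(-2 + x)))/9 = -16/(9*(-4 + 3*x + 3/(-2 + x))))
S(1)*33 = (16*(2 - 1*1)/(9*(11 - 10*1 + 3*1**2)))*33 = (16*(2 - 1)/(9*(11 - 10 + 3*1)))*33 = ((16/9)*1/(11 - 10 + 3))*33 = ((16/9)*1/4)*33 = ((16/9)*(1/4)*1)*33 = (4/9)*33 = 44/3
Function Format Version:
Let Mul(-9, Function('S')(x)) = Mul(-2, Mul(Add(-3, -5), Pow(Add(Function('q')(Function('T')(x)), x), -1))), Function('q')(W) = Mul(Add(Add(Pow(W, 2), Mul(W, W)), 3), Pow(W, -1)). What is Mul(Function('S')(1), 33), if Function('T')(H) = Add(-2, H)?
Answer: Rational(44, 3) ≈ 14.667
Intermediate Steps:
Function('q')(W) = Mul(Pow(W, -1), Add(3, Mul(2, Pow(W, 2)))) (Function('q')(W) = Mul(Add(Add(Pow(W, 2), Pow(W, 2)), 3), Pow(W, -1)) = Mul(Add(Mul(2, Pow(W, 2)), 3), Pow(W, -1)) = Mul(Add(3, Mul(2, Pow(W, 2))), Pow(W, -1)) = Mul(Pow(W, -1), Add(3, Mul(2, Pow(W, 2)))))
Function('S')(x) = Mul(Rational(-16, 9), Pow(Add(-4, Mul(3, x), Mul(3, Pow(Add(-2, x), -1))), -1)) (Function('S')(x) = Mul(Rational(-1, 9), Mul(-2, Mul(Add(-3, -5), Pow(Add(Add(Mul(2, Add(-2, x)), Mul(3, Pow(Add(-2, x), -1))), x), -1)))) = Mul(Rational(-1, 9), Mul(-2, Mul(-8, Pow(Add(Add(Add(-4, Mul(2, x)), Mul(3, Pow(Add(-2, x), -1))), x), -1)))) = Mul(Rational(-1, 9), Mul(-2, Mul(-8, Pow(Add(Add(-4, Mul(2, x), Mul(3, Pow(Add(-2, x), -1))), x), -1)))) = Mul(Rational(-1, 9), Mul(-2, Mul(-8, Pow(Add(-4, Mul(3, x), Mul(3, Pow(Add(-2, x), -1))), -1)))) = Mul(Rational(-1, 9), Mul(16, Pow(Add(-4, Mul(3, x), Mul(3, Pow(Add(-2, x), -1))), -1))) = Mul(Rational(-16, 9), Pow(Add(-4, Mul(3, x), Mul(3, Pow(Add(-2, x), -1))), -1)))
Mul(Function('S')(1), 33) = Mul(Mul(Rational(16, 9), Pow(Add(11, Mul(-10, 1), Mul(3, Pow(1, 2))), -1), Add(2, Mul(-1, 1))), 33) = Mul(Mul(Rational(16, 9), Pow(Add(11, -10, Mul(3, 1)), -1), Add(2, -1)), 33) = Mul(Mul(Rational(16, 9), Pow(Add(11, -10, 3), -1), 1), 33) = Mul(Mul(Rational(16, 9), Pow(4, -1), 1), 33) = Mul(Mul(Rational(16, 9), Rational(1, 4), 1), 33) = Mul(Rational(4, 9), 33) = Rational(44, 3)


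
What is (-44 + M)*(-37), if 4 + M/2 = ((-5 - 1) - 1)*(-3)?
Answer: 370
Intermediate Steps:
M = 34 (M = -8 + 2*(((-5 - 1) - 1)*(-3)) = -8 + 2*((-6 - 1)*(-3)) = -8 + 2*(-7*(-3)) = -8 + 2*21 = -8 + 42 = 34)
(-44 + M)*(-37) = (-44 + 34)*(-37) = -10*(-37) = 370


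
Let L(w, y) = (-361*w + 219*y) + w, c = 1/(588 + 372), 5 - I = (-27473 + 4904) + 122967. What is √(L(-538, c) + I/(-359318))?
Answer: √10002391593646360165/7186360 ≈ 440.09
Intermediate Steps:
I = -100393 (I = 5 - ((-27473 + 4904) + 122967) = 5 - (-22569 + 122967) = 5 - 1*100398 = 5 - 100398 = -100393)
c = 1/960 ≈ 0.0010417
L(w, y) = -360*w + 219*y
√(L(-538, c) + I/(-359318)) = √((-360*(-538) + 219*(1/960)) - 100393/(-359318)) = √((193680 + 73/320) - 100393*(-1/359318)) = √(61977673/320 + 100393/359318) = √(11134862816387/57490880) = √10002391593646360165/7186360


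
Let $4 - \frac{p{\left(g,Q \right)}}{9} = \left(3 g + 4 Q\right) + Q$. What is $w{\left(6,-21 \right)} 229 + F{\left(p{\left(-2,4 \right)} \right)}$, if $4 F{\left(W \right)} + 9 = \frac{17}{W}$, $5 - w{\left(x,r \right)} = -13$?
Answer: $\frac{1483093}{360} \approx 4119.7$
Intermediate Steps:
$p{\left(g,Q \right)} = 36 - 45 Q - 27 g$ ($p{\left(g,Q \right)} = 36 - 9 \left(\left(3 g + 4 Q\right) + Q\right) = 36 - 9 \left(3 g + 5 Q\right) = 36 - \left(27 g + 45 Q\right) = 36 - 45 Q - 27 g$)
$w{\left(x,r \right)} = 18$ ($w{\left(x,r \right)} = 5 - -13 = 5 + 13 = 18$)
$F{\left(W \right)} = - \frac{9}{4} + \frac{17}{4 W}$ ($F{\left(W \right)} = - \frac{9}{4} + \frac{17 \frac{1}{W}}{4} = - \frac{9}{4} + \frac{17}{4 W}$)
$w{\left(6,-21 \right)} 229 + F{\left(p{\left(-2,4 \right)} \right)} = 18 \cdot 229 + \frac{17 - 9 \left(36 - 180 - -54\right)}{4 \left(36 - 180 - -54\right)} = 4122 + \frac{17 - 9 \left(36 - 180 + 54\right)}{4 \left(36 - 180 + 54\right)} = 4122 + \frac{17 - -810}{4 \left(-90\right)} = 4122 + \frac{1}{4} \left(- \frac{1}{90}\right) \left(17 + 810\right) = 4122 + \frac{1}{4} \left(- \frac{1}{90}\right) 827 = 4122 - \frac{827}{360} = \frac{1483093}{360}$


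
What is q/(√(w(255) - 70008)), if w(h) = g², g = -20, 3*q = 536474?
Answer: -268237*I*√17402/52206 ≈ -677.79*I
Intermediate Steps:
q = 536474/3 (q = (⅓)*536474 = 536474/3 ≈ 1.7882e+5)
w(h) = 400 (w(h) = (-20)² = 400)
q/(√(w(255) - 70008)) = 536474/(3*(√(400 - 70008))) = 536474/(3*(√(-69608))) = 536474/(3*((2*I*√17402))) = 536474*(-I*√17402/34804)/3 = -268237*I*√17402/52206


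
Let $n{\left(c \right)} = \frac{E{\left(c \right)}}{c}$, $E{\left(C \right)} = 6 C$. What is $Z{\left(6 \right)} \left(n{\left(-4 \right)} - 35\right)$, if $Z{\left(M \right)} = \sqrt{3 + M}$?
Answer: $-87$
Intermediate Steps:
$n{\left(c \right)} = 6$ ($n{\left(c \right)} = \frac{6 c}{c} = 6$)
$Z{\left(6 \right)} \left(n{\left(-4 \right)} - 35\right) = \sqrt{3 + 6} \left(6 - 35\right) = \sqrt{9} \left(-29\right) = 3 \left(-29\right) = -87$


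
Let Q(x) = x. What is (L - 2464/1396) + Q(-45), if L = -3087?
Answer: -1093684/349 ≈ -3133.8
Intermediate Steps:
(L - 2464/1396) + Q(-45) = (-3087 - 2464/1396) - 45 = (-3087 - 2464*1/1396) - 45 = (-3087 - 616/349) - 45 = -1077979/349 - 45 = -1093684/349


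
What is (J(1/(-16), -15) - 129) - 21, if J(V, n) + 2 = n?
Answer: -167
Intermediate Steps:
J(V, n) = -2 + n
(J(1/(-16), -15) - 129) - 21 = ((-2 - 15) - 129) - 21 = (-17 - 129) - 21 = -146 - 21 = -167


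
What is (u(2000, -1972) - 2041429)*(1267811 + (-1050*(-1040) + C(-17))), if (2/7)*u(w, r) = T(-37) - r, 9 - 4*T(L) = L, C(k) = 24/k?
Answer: -326468091105561/68 ≈ -4.8010e+12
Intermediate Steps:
T(L) = 9/4 - L/4
u(w, r) = 161/4 - 7*r/2 (u(w, r) = 7*((9/4 - 1/4*(-37)) - r)/2 = 7*((9/4 + 37/4) - r)/2 = 7*(23/2 - r)/2 = 161/4 - 7*r/2)
(u(2000, -1972) - 2041429)*(1267811 + (-1050*(-1040) + C(-17))) = ((161/4 - 7/2*(-1972)) - 2041429)*(1267811 + (-1050*(-1040) + 24/(-17))) = ((161/4 + 6902) - 2041429)*(1267811 + (1092000 + 24*(-1/17))) = (27769/4 - 2041429)*(1267811 + (1092000 - 24/17)) = -8137947*(1267811 + 18563976/17)/4 = -8137947/4*40116763/17 = -326468091105561/68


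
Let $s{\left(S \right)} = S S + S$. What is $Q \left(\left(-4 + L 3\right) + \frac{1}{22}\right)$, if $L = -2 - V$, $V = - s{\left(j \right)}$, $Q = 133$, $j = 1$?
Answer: $- \frac{11571}{22} \approx -525.95$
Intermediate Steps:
$s{\left(S \right)} = S + S^{2}$ ($s{\left(S \right)} = S^{2} + S = S + S^{2}$)
$V = -2$ ($V = - 1 \left(1 + 1\right) = - 1 \cdot 2 = \left(-1\right) 2 = -2$)
$L = 0$ ($L = -2 - -2 = -2 + 2 = 0$)
$Q \left(\left(-4 + L 3\right) + \frac{1}{22}\right) = 133 \left(\left(-4 + 0 \cdot 3\right) + \frac{1}{22}\right) = 133 \left(\left(-4 + 0\right) + \frac{1}{22}\right) = 133 \left(-4 + \frac{1}{22}\right) = 133 \left(- \frac{87}{22}\right) = - \frac{11571}{22}$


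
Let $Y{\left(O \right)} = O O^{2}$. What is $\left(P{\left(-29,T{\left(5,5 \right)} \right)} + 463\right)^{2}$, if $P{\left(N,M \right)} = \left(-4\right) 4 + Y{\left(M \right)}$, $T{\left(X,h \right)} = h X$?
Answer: $258309184$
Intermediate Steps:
$Y{\left(O \right)} = O^{3}$
$T{\left(X,h \right)} = X h$
$P{\left(N,M \right)} = -16 + M^{3}$ ($P{\left(N,M \right)} = \left(-4\right) 4 + M^{3} = -16 + M^{3}$)
$\left(P{\left(-29,T{\left(5,5 \right)} \right)} + 463\right)^{2} = \left(\left(-16 + \left(5 \cdot 5\right)^{3}\right) + 463\right)^{2} = \left(\left(-16 + 25^{3}\right) + 463\right)^{2} = \left(\left(-16 + 15625\right) + 463\right)^{2} = \left(15609 + 463\right)^{2} = 16072^{2} = 258309184$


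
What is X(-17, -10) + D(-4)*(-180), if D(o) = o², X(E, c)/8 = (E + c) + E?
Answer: -3232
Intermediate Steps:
X(E, c) = 8*c + 16*E (X(E, c) = 8*((E + c) + E) = 8*(c + 2*E) = 8*c + 16*E)
X(-17, -10) + D(-4)*(-180) = (8*(-10) + 16*(-17)) + (-4)²*(-180) = (-80 - 272) + 16*(-180) = -352 - 2880 = -3232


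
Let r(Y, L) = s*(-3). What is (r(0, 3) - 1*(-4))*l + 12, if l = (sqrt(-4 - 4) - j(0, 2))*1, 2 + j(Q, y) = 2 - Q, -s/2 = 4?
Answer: 12 + 56*I*sqrt(2) ≈ 12.0 + 79.196*I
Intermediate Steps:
s = -8 (s = -2*4 = -8)
j(Q, y) = -Q (j(Q, y) = -2 + (2 - Q) = -Q)
r(Y, L) = 24 (r(Y, L) = -8*(-3) = 24)
l = 2*I*sqrt(2) (l = (sqrt(-4 - 4) - (-1)*0)*1 = (sqrt(-8) - 1*0)*1 = (2*I*sqrt(2) + 0)*1 = (2*I*sqrt(2))*1 = 2*I*sqrt(2) ≈ 2.8284*I)
(r(0, 3) - 1*(-4))*l + 12 = (24 - 1*(-4))*(2*I*sqrt(2)) + 12 = (24 + 4)*(2*I*sqrt(2)) + 12 = 28*(2*I*sqrt(2)) + 12 = 56*I*sqrt(2) + 12 = 12 + 56*I*sqrt(2)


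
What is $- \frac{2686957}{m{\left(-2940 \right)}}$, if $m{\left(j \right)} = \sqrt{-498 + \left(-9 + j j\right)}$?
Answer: $- \frac{2686957 \sqrt{8643093}}{8643093} \approx -913.96$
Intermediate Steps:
$m{\left(j \right)} = \sqrt{-507 + j^{2}}$ ($m{\left(j \right)} = \sqrt{-498 + \left(-9 + j^{2}\right)} = \sqrt{-507 + j^{2}}$)
$- \frac{2686957}{m{\left(-2940 \right)}} = - \frac{2686957}{\sqrt{-507 + \left(-2940\right)^{2}}} = - \frac{2686957}{\sqrt{-507 + 8643600}} = - \frac{2686957}{\sqrt{8643093}} = - 2686957 \frac{\sqrt{8643093}}{8643093} = - \frac{2686957 \sqrt{8643093}}{8643093}$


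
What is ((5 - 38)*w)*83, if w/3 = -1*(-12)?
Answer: -98604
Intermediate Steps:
w = 36 (w = 3*(-1*(-12)) = 3*12 = 36)
((5 - 38)*w)*83 = ((5 - 38)*36)*83 = -33*36*83 = -1188*83 = -98604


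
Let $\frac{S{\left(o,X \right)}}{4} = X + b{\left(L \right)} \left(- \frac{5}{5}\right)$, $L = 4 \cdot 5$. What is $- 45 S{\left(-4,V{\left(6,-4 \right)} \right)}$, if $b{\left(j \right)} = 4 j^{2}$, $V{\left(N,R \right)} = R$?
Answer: $288720$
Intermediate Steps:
$L = 20$
$S{\left(o,X \right)} = -6400 + 4 X$ ($S{\left(o,X \right)} = 4 \left(X + 4 \cdot 20^{2} \left(- \frac{5}{5}\right)\right) = 4 \left(X + 4 \cdot 400 \left(\left(-5\right) \frac{1}{5}\right)\right) = 4 \left(X + 1600 \left(-1\right)\right) = 4 \left(X - 1600\right) = 4 \left(-1600 + X\right) = -6400 + 4 X$)
$- 45 S{\left(-4,V{\left(6,-4 \right)} \right)} = - 45 \left(-6400 + 4 \left(-4\right)\right) = - 45 \left(-6400 - 16\right) = \left(-45\right) \left(-6416\right) = 288720$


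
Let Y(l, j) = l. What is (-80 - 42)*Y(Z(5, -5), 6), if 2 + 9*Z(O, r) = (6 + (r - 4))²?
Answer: -854/9 ≈ -94.889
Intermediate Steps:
Z(O, r) = -2/9 + (2 + r)²/9 (Z(O, r) = -2/9 + (6 + (r - 4))²/9 = -2/9 + (6 + (-4 + r))²/9 = -2/9 + (2 + r)²/9)
(-80 - 42)*Y(Z(5, -5), 6) = (-80 - 42)*(-2/9 + (2 - 5)²/9) = -122*(-2/9 + (⅑)*(-3)²) = -122*(-2/9 + (⅑)*9) = -122*(-2/9 + 1) = -122*7/9 = -854/9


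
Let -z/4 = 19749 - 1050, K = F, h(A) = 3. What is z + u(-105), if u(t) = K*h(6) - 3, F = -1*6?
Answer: -74817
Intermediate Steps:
F = -6
K = -6
z = -74796 (z = -4*(19749 - 1050) = -4*18699 = -74796)
u(t) = -21 (u(t) = -6*3 - 3 = -18 - 3 = -21)
z + u(-105) = -74796 - 21 = -74817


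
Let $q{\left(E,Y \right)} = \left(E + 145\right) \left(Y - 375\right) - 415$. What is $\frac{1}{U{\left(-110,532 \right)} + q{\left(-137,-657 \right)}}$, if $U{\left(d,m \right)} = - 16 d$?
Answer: $- \frac{1}{6911} \approx -0.0001447$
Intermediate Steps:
$q{\left(E,Y \right)} = -415 + \left(-375 + Y\right) \left(145 + E\right)$ ($q{\left(E,Y \right)} = \left(145 + E\right) \left(-375 + Y\right) - 415 = \left(-375 + Y\right) \left(145 + E\right) - 415 = -415 + \left(-375 + Y\right) \left(145 + E\right)$)
$\frac{1}{U{\left(-110,532 \right)} + q{\left(-137,-657 \right)}} = \frac{1}{\left(-16\right) \left(-110\right) - 8671} = \frac{1}{1760 + \left(-54790 + 51375 - 95265 + 90009\right)} = \frac{1}{1760 - 8671} = \frac{1}{-6911} = - \frac{1}{6911}$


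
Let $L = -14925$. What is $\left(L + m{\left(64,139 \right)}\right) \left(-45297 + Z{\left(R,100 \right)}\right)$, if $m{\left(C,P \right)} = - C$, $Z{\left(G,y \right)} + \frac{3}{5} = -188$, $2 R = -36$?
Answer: $\frac{3408918292}{5} \approx 6.8178 \cdot 10^{8}$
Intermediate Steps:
$R = -18$ ($R = \frac{1}{2} \left(-36\right) = -18$)
$Z{\left(G,y \right)} = - \frac{943}{5}$ ($Z{\left(G,y \right)} = - \frac{3}{5} - 188 = - \frac{943}{5}$)
$\left(L + m{\left(64,139 \right)}\right) \left(-45297 + Z{\left(R,100 \right)}\right) = \left(-14925 - 64\right) \left(-45297 - \frac{943}{5}\right) = \left(-14925 - 64\right) \left(- \frac{227428}{5}\right) = \left(-14989\right) \left(- \frac{227428}{5}\right) = \frac{3408918292}{5}$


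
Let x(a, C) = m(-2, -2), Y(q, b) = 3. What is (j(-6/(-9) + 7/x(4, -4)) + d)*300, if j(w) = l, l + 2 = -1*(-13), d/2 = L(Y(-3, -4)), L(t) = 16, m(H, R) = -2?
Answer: 12900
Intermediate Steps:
x(a, C) = -2
d = 32 (d = 2*16 = 32)
l = 11 (l = -2 - 1*(-13) = -2 + 13 = 11)
j(w) = 11
(j(-6/(-9) + 7/x(4, -4)) + d)*300 = (11 + 32)*300 = 43*300 = 12900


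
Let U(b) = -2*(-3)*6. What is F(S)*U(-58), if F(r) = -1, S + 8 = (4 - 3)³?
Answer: -36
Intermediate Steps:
U(b) = 36 (U(b) = 6*6 = 36)
S = -7 (S = -8 + (4 - 3)³ = -8 + 1³ = -8 + 1 = -7)
F(S)*U(-58) = -1*36 = -36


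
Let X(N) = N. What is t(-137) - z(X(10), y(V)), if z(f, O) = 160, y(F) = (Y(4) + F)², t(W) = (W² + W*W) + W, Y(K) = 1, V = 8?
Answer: 37241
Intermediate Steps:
t(W) = W + 2*W² (t(W) = (W² + W²) + W = 2*W² + W = W + 2*W²)
y(F) = (1 + F)²
t(-137) - z(X(10), y(V)) = -137*(1 + 2*(-137)) - 1*160 = -137*(1 - 274) - 160 = -137*(-273) - 160 = 37401 - 160 = 37241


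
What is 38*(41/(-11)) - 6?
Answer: -1624/11 ≈ -147.64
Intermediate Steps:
38*(41/(-11)) - 6 = 38*(41*(-1/11)) - 6 = 38*(-41/11) - 6 = -1558/11 - 6 = -1624/11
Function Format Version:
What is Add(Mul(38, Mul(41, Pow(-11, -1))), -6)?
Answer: Rational(-1624, 11) ≈ -147.64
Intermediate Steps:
Add(Mul(38, Mul(41, Pow(-11, -1))), -6) = Add(Mul(38, Mul(41, Rational(-1, 11))), -6) = Add(Mul(38, Rational(-41, 11)), -6) = Add(Rational(-1558, 11), -6) = Rational(-1624, 11)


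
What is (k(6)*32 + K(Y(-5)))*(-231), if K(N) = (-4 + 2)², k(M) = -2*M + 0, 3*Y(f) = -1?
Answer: 87780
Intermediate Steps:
Y(f) = -⅓ (Y(f) = (⅓)*(-1) = -⅓)
k(M) = -2*M
K(N) = 4 (K(N) = (-2)² = 4)
(k(6)*32 + K(Y(-5)))*(-231) = (-2*6*32 + 4)*(-231) = (-12*32 + 4)*(-231) = (-384 + 4)*(-231) = -380*(-231) = 87780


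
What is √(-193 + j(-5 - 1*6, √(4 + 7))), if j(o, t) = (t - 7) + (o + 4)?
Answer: √(-207 + √11) ≈ 14.272*I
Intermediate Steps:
j(o, t) = -3 + o + t (j(o, t) = (-7 + t) + (4 + o) = -3 + o + t)
√(-193 + j(-5 - 1*6, √(4 + 7))) = √(-193 + (-3 + (-5 - 1*6) + √(4 + 7))) = √(-193 + (-3 + (-5 - 6) + √11)) = √(-193 + (-3 - 11 + √11)) = √(-193 + (-14 + √11)) = √(-207 + √11)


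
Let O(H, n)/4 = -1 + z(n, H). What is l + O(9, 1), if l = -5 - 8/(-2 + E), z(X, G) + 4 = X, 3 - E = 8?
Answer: -139/7 ≈ -19.857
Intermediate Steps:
E = -5 (E = 3 - 1*8 = 3 - 8 = -5)
z(X, G) = -4 + X
O(H, n) = -20 + 4*n (O(H, n) = 4*(-1 + (-4 + n)) = 4*(-5 + n) = -20 + 4*n)
l = -27/7 (l = -5 - 8/(-2 - 5) = -5 - 8/(-7) = -5 - 8*(-⅐) = -5 + 8/7 = -27/7 ≈ -3.8571)
l + O(9, 1) = -27/7 + (-20 + 4*1) = -27/7 + (-20 + 4) = -27/7 - 16 = -139/7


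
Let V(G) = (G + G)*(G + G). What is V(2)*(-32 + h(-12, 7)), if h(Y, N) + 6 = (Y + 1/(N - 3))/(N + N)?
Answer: -4350/7 ≈ -621.43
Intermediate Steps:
h(Y, N) = -6 + (Y + 1/(-3 + N))/(2*N) (h(Y, N) = -6 + (Y + 1/(N - 3))/(N + N) = -6 + (Y + 1/(-3 + N))/((2*N)) = -6 + (Y + 1/(-3 + N))*(1/(2*N)) = -6 + (Y + 1/(-3 + N))/(2*N))
V(G) = 4*G² (V(G) = (2*G)*(2*G) = 4*G²)
V(2)*(-32 + h(-12, 7)) = (4*2²)*(-32 + (½)*(1 - 12*7² - 3*(-12) + 36*7 + 7*(-12))/(7*(-3 + 7))) = (4*4)*(-32 + (½)*(⅐)*(1 - 12*49 + 36 + 252 - 84)/4) = 16*(-32 + (½)*(⅐)*(¼)*(1 - 588 + 36 + 252 - 84)) = 16*(-32 + (½)*(⅐)*(¼)*(-383)) = 16*(-32 - 383/56) = 16*(-2175/56) = -4350/7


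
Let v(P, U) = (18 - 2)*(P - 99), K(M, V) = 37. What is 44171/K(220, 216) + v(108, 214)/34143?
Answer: 502711927/421097 ≈ 1193.8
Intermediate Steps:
v(P, U) = -1584 + 16*P (v(P, U) = 16*(-99 + P) = -1584 + 16*P)
44171/K(220, 216) + v(108, 214)/34143 = 44171/37 + (-1584 + 16*108)/34143 = 44171*(1/37) + (-1584 + 1728)*(1/34143) = 44171/37 + 144*(1/34143) = 44171/37 + 48/11381 = 502711927/421097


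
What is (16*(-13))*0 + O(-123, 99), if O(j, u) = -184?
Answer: -184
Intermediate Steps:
(16*(-13))*0 + O(-123, 99) = (16*(-13))*0 - 184 = -208*0 - 184 = 0 - 184 = -184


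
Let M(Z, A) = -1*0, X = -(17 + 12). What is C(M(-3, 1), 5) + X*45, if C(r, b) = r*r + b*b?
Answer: -1280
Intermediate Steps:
X = -29 (X = -1*29 = -29)
M(Z, A) = 0
C(r, b) = b**2 + r**2 (C(r, b) = r**2 + b**2 = b**2 + r**2)
C(M(-3, 1), 5) + X*45 = (5**2 + 0**2) - 29*45 = (25 + 0) - 1305 = 25 - 1305 = -1280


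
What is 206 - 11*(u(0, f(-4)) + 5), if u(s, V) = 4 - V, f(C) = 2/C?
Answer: 203/2 ≈ 101.50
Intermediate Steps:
206 - 11*(u(0, f(-4)) + 5) = 206 - 11*((4 - 2/(-4)) + 5) = 206 - 11*((4 - 2*(-1)/4) + 5) = 206 - 11*((4 - 1*(-1/2)) + 5) = 206 - 11*((4 + 1/2) + 5) = 206 - 11*(9/2 + 5) = 206 - 11*19/2 = 206 - 1*209/2 = 206 - 209/2 = 203/2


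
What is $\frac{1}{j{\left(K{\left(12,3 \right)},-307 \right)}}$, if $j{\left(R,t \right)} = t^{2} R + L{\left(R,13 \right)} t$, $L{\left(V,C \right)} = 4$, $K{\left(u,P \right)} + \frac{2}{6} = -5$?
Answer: $- \frac{3}{1511668} \approx -1.9846 \cdot 10^{-6}$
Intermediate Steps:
$K{\left(u,P \right)} = - \frac{16}{3}$ ($K{\left(u,P \right)} = - \frac{1}{3} - 5 = - \frac{16}{3}$)
$j{\left(R,t \right)} = 4 t + R t^{2}$ ($j{\left(R,t \right)} = t^{2} R + 4 t = R t^{2} + 4 t = 4 t + R t^{2}$)
$\frac{1}{j{\left(K{\left(12,3 \right)},-307 \right)}} = \frac{1}{\left(-307\right) \left(4 - - \frac{4912}{3}\right)} = \frac{1}{\left(-307\right) \left(4 + \frac{4912}{3}\right)} = \frac{1}{\left(-307\right) \frac{4924}{3}} = \frac{1}{- \frac{1511668}{3}} = - \frac{3}{1511668}$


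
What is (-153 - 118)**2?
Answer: 73441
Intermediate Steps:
(-153 - 118)**2 = (-271)**2 = 73441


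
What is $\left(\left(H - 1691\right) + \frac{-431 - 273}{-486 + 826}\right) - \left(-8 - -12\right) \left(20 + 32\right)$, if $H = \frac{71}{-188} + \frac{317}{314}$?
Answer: $- \frac{4767934621}{2508860} \approx -1900.4$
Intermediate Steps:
$H = \frac{18651}{29516}$ ($H = 71 \left(- \frac{1}{188}\right) + 317 \cdot \frac{1}{314} = - \frac{71}{188} + \frac{317}{314} = \frac{18651}{29516} \approx 0.63189$)
$\left(\left(H - 1691\right) + \frac{-431 - 273}{-486 + 826}\right) - \left(-8 - -12\right) \left(20 + 32\right) = \left(\left(\frac{18651}{29516} - 1691\right) + \frac{-431 - 273}{-486 + 826}\right) - \left(-8 - -12\right) \left(20 + 32\right) = \left(- \frac{49892905}{29516} - \frac{704}{340}\right) - \left(-8 + 12\right) 52 = \left(- \frac{49892905}{29516} - \frac{176}{85}\right) - 4 \cdot 52 = \left(- \frac{49892905}{29516} - \frac{176}{85}\right) - 208 = - \frac{4246091741}{2508860} - 208 = - \frac{4767934621}{2508860}$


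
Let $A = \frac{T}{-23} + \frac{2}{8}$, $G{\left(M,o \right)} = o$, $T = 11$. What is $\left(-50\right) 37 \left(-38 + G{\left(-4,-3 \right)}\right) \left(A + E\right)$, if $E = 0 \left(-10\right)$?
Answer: $- \frac{796425}{46} \approx -17314.0$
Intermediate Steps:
$E = 0$
$A = - \frac{21}{92}$ ($A = \frac{11}{-23} + \frac{2}{8} = 11 \left(- \frac{1}{23}\right) + 2 \cdot \frac{1}{8} = - \frac{11}{23} + \frac{1}{4} = - \frac{21}{92} \approx -0.22826$)
$\left(-50\right) 37 \left(-38 + G{\left(-4,-3 \right)}\right) \left(A + E\right) = \left(-50\right) 37 \left(-38 - 3\right) \left(- \frac{21}{92} + 0\right) = - 1850 \left(\left(-41\right) \left(- \frac{21}{92}\right)\right) = \left(-1850\right) \frac{861}{92} = - \frac{796425}{46}$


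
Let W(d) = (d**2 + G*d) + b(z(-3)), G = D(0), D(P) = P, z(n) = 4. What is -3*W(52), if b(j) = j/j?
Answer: -8115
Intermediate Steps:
b(j) = 1
G = 0
W(d) = 1 + d**2 (W(d) = (d**2 + 0*d) + 1 = (d**2 + 0) + 1 = d**2 + 1 = 1 + d**2)
-3*W(52) = -3*(1 + 52**2) = -3*(1 + 2704) = -3*2705 = -8115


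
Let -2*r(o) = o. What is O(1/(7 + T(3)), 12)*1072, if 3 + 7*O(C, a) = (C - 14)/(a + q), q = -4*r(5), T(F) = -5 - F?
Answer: -43416/77 ≈ -563.84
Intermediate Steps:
r(o) = -o/2
q = 10 (q = -(-2)*5 = -4*(-5/2) = 10)
O(C, a) = -3/7 + (-14 + C)/(7*(10 + a)) (O(C, a) = -3/7 + ((C - 14)/(a + 10))/7 = -3/7 + ((-14 + C)/(10 + a))/7 = -3/7 + (-14 + C)/(7*(10 + a)))
O(1/(7 + T(3)), 12)*1072 = ((-44 + 1/(7 + (-5 - 1*3)) - 3*12)/(7*(10 + 12)))*1072 = ((1/7)*(-44 + 1/(7 + (-5 - 3)) - 36)/22)*1072 = ((1/7)*(1/22)*(-44 + 1/(7 - 8) - 36))*1072 = ((1/7)*(1/22)*(-44 + 1/(-1) - 36))*1072 = ((1/7)*(1/22)*(-44 - 1 - 36))*1072 = ((1/7)*(1/22)*(-81))*1072 = -81/154*1072 = -43416/77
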